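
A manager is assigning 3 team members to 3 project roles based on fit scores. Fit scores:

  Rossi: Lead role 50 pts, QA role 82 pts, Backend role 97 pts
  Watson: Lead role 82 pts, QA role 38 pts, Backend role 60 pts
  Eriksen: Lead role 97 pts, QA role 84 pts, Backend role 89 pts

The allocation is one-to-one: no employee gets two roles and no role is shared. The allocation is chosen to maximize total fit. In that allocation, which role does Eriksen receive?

Optimal: Rossi→Backend role (97 pts), Watson→Lead role (82 pts), Eriksen→QA role (84 pts) — total 97+82+84 = 263 pts.
Column-greedy (each role in turn goes to its best remaining employee) gives 239 pts, worse by 24.
Eriksen's own top role is Lead role (97 pts), but forcing Eriksen→Lead role and reassigning the rest optimally gives only 239 pts — worse by 24.

Eriksen receives QA role.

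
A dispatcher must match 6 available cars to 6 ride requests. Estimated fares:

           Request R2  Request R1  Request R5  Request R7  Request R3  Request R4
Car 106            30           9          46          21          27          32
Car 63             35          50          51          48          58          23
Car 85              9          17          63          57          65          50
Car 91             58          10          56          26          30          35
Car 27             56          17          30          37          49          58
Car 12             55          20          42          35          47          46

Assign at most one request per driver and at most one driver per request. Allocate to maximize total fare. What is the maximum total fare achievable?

Optimal: Car 106→Request R5 ($46), Car 63→Request R1 ($50), Car 85→Request R7 ($57), Car 91→Request R2 ($58), Car 27→Request R4 ($58), Car 12→Request R3 ($47) — total 46+50+57+58+58+47 = $316.
Row-greedy (each driver in turn takes its best remaining request) gives $297, worse by 19.
Next-best assignment: Car 106→Request R5, Car 63→Request R1, Car 85→Request R3, Car 91→Request R2, Car 27→Request R4, Car 12→Request R7 = $312.
Swapping Car 106↔Car 12 (Car 106→Request R3 $27, Car 12→Request R5 $42) loses 24.
Every other assignment is strictly worse.

Maximum total: $316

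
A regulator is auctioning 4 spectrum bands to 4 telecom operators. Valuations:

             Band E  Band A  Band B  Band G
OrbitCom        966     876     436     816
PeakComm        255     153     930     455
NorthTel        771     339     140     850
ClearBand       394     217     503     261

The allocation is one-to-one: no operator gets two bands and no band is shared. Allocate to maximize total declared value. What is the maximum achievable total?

Treat this as an assignment problem: match each operator to one band.
Optimal: OrbitCom→Band A ($876M), PeakComm→Band B ($930M), NorthTel→Band G ($850M), ClearBand→Band E ($394M) — total 876+930+850+394 = $3050M.
Max-entry greedy (repeatedly take the single best remaining cell) gives $2963M, worse by 87.
Checked against all permutations: $3050M is optimal.

Max total: $3050M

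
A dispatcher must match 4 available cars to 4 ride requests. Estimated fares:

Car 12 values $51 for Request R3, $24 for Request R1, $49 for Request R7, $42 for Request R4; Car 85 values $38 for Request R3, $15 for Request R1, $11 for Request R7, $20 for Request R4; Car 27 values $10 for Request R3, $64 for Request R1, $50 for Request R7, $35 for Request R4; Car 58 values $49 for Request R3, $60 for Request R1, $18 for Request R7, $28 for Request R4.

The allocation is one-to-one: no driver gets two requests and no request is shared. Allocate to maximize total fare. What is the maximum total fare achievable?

Optimal: Car 12→Request R4 ($42), Car 85→Request R3 ($38), Car 27→Request R7 ($50), Car 58→Request R1 ($60) — total 42+38+50+60 = $190.
Max-entry greedy (repeatedly take the single best remaining cell) gives $154, worse by 36.
No other one-to-one assignment exceeds $190.

Max total: $190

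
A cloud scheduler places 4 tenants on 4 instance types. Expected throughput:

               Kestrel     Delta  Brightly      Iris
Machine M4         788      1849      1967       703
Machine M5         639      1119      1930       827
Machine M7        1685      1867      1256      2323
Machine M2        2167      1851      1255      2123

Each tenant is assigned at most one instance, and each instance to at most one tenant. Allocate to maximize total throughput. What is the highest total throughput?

Maximum total: 8269 ops/s

This is a one-to-one assignment (maximum-weight bipartite matching).
Optimal: Kestrel→Machine M2 (2167 ops/s), Delta→Machine M4 (1849 ops/s), Brightly→Machine M5 (1930 ops/s), Iris→Machine M7 (2323 ops/s) — total 2167+1849+1930+2323 = 8269 ops/s.
Max-entry greedy (repeatedly take the single best remaining cell) gives 7576 ops/s, worse by 693.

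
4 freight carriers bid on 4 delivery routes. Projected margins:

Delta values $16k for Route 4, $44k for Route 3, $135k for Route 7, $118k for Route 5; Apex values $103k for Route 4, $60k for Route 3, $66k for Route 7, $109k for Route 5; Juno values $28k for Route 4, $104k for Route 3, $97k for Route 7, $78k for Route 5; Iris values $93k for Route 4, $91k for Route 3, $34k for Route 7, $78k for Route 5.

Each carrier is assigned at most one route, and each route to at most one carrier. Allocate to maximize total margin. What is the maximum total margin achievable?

Max total: $441k

Optimal: Delta→Route 7 ($135k), Apex→Route 5 ($109k), Juno→Route 3 ($104k), Iris→Route 4 ($93k) — total 135+109+104+93 = $441k.
Column-greedy (each route in turn goes to its best remaining carrier) gives $420k, worse by 21.
Swapping Juno↔Delta (Juno→Route 7 $97k, Delta→Route 3 $44k) loses 98.
No other one-to-one assignment exceeds $441k.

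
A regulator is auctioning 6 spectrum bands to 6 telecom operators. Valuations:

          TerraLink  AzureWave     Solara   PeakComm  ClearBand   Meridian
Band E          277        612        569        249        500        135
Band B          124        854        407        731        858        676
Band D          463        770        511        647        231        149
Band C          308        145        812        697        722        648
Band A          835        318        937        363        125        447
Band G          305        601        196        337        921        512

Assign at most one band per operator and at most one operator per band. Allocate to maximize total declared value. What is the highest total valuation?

Optimal: TerraLink→Band A ($835M), AzureWave→Band E ($612M), Solara→Band C ($812M), PeakComm→Band D ($647M), ClearBand→Band G ($921M), Meridian→Band B ($676M) — total 835+612+812+647+921+676 = $4503M.
Row-greedy (each operator in turn takes its best remaining band) gives $4204M, worse by 299.
Next-best assignment: TerraLink→Band A, AzureWave→Band B, Solara→Band E, PeakComm→Band D, ClearBand→Band G, Meridian→Band C = $4474M.
Every other assignment is strictly worse.

Maximum total: $4503M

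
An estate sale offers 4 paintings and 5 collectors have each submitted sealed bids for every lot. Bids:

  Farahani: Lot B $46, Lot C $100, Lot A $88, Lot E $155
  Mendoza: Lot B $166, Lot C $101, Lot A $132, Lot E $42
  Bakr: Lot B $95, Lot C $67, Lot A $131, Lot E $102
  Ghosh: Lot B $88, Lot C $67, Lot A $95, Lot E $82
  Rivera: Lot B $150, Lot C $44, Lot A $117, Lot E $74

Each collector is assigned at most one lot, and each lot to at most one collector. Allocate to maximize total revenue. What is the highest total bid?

Maximum total: $537

This is a one-to-one assignment (maximum-weight bipartite matching).
Optimal: Rivera→Lot B ($150), Mendoza→Lot C ($101), Bakr→Lot A ($131), Farahani→Lot E ($155) — total 150+101+131+155 = $537.
Max-entry greedy (repeatedly take the single best remaining cell) gives $519, worse by 18.
Next-best assignment: Mendoza→Lot B, Ghosh→Lot C, Bakr→Lot A, Farahani→Lot E = $519.
No other one-to-one assignment exceeds $537.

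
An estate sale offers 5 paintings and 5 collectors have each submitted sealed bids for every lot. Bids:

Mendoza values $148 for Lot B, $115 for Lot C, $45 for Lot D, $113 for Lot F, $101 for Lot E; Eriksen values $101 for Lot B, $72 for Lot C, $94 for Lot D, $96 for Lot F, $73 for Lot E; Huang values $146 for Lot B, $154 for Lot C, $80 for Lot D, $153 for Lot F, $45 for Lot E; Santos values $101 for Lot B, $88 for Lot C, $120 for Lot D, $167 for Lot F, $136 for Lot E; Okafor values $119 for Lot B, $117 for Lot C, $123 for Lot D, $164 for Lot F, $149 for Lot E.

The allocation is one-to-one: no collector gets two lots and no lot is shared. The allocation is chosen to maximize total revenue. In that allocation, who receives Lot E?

Okafor receives Lot E.

This is a one-to-one assignment (maximum-weight bipartite matching).
Optimal: Mendoza→Lot B ($148), Eriksen→Lot D ($94), Huang→Lot C ($154), Santos→Lot F ($167), Okafor→Lot E ($149) — total 148+94+154+167+149 = $712.
Row-greedy (each collector in turn takes its best remaining lot) gives $657, worse by 55.
Okafor's own top lot is Lot F ($164), but forcing Okafor→Lot F and reassigning the rest optimally gives only $696 — worse by 16.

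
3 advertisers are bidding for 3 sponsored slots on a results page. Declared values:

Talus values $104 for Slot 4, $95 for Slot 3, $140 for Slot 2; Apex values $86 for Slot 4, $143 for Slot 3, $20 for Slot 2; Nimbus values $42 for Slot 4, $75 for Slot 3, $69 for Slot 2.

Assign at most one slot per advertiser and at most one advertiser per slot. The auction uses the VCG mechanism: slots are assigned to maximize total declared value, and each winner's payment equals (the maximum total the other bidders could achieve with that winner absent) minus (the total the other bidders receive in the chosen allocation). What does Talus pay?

Talus pays $27.

Efficient allocation: Talus→Slot 2 ($140), Apex→Slot 3 ($143), Nimbus→Slot 4 ($42); total welfare W = $325.
Talus receives Slot 2 at value $140, so the others get W − 140 = $185.
Without Talus: best allocation of the remaining 2 bidders over all 3 slots is Apex→Slot 3 ($143), Nimbus→Slot 2 ($69), total $212.
VCG payment = (others' best without Talus) − (others' welfare with Talus) = 212 − 185 = $27.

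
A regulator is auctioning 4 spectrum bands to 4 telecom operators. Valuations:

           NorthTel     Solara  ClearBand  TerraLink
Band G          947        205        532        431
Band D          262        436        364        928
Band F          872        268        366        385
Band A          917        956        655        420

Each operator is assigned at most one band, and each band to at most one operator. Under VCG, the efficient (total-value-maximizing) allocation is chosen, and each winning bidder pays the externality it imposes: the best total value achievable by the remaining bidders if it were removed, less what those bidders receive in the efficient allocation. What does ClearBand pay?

ClearBand pays $75M.

Efficient allocation: NorthTel→Band F ($872M), Solara→Band A ($956M), ClearBand→Band G ($532M), TerraLink→Band D ($928M); total welfare W = $3288M.
ClearBand receives Band G at value $532M, so the others get W − 532 = $2756M.
Without ClearBand: best allocation of the remaining 3 bidders over all 4 bands is NorthTel→Band G ($947M), Solara→Band A ($956M), TerraLink→Band D ($928M), total $2831M.
VCG payment = (others' best without ClearBand) − (others' welfare with ClearBand) = 2831 − 2756 = $75M.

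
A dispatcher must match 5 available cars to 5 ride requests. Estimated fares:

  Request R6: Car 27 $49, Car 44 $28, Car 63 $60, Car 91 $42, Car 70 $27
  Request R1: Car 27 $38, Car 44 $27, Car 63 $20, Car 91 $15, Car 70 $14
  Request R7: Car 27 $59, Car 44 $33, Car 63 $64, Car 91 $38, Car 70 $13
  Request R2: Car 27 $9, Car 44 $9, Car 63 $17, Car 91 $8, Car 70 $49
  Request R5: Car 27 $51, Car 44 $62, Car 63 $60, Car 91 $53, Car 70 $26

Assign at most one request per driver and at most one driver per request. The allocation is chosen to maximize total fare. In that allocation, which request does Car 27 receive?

Car 27 receives Request R1.

Optimal: Car 27→Request R1 ($38), Car 44→Request R5 ($62), Car 63→Request R7 ($64), Car 91→Request R6 ($42), Car 70→Request R2 ($49) — total 38+62+64+42+49 = $255.
Row-greedy (each driver in turn takes its best remaining request) gives $245, worse by 10.
Next-best assignment: Car 27→Request R7, Car 44→Request R1, Car 63→Request R6, Car 91→Request R5, Car 70→Request R2 = $248.
No other one-to-one assignment exceeds $255.
Car 27's own top request is Request R7 ($59), but forcing Car 27→Request R7 and reassigning the rest optimally gives only $248 — worse by 7.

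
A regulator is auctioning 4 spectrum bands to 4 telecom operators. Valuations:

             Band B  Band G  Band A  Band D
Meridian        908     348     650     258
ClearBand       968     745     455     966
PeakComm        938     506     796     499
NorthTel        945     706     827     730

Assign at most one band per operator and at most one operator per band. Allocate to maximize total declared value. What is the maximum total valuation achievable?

Max total: $3376M

This is the linear assignment problem.
Optimal: Meridian→Band B ($908M), ClearBand→Band D ($966M), PeakComm→Band A ($796M), NorthTel→Band G ($706M) — total 908+966+796+706 = $3376M.
Max-entry greedy (repeatedly take the single best remaining cell) gives $2559M, worse by 817.
Next-best assignment: Meridian→Band A, ClearBand→Band D, PeakComm→Band B, NorthTel→Band G = $3260M.
Checked against all permutations: $3376M is optimal.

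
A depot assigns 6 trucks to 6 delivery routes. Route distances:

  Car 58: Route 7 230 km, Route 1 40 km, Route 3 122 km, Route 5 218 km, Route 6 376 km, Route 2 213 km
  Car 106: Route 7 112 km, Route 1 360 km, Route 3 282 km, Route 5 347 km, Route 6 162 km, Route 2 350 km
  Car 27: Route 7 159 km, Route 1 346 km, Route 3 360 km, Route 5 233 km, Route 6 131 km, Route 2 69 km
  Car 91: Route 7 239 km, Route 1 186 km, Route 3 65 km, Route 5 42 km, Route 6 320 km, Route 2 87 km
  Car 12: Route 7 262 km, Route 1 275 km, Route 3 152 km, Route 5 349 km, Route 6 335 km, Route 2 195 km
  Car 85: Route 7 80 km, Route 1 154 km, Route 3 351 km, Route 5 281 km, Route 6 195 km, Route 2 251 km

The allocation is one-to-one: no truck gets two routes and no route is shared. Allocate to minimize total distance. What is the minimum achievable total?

Minimum total: 545 km

This is a one-to-one assignment (minimum-cost bipartite matching).
Optimal: Car 58→Route 1 (40 km), Car 106→Route 6 (162 km), Car 27→Route 2 (69 km), Car 91→Route 5 (42 km), Car 12→Route 3 (152 km), Car 85→Route 7 (80 km) — total 40+162+69+42+152+80 = 545 km.
Column-greedy (each route in turn goes to its cheapest remaining truck) gives 775 km, worse by 230.
No other one-to-one assignment undercuts 545 km.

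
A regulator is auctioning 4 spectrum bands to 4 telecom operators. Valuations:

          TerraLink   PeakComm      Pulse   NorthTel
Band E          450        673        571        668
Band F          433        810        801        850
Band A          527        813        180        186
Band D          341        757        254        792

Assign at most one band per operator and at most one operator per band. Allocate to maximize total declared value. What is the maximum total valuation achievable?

Optimal: TerraLink→Band E ($450M), PeakComm→Band A ($813M), Pulse→Band F ($801M), NorthTel→Band D ($792M) — total 450+813+801+792 = $2856M.
Max-entry greedy (repeatedly take the single best remaining cell) gives $2575M, worse by 281.

Maximum total: $2856M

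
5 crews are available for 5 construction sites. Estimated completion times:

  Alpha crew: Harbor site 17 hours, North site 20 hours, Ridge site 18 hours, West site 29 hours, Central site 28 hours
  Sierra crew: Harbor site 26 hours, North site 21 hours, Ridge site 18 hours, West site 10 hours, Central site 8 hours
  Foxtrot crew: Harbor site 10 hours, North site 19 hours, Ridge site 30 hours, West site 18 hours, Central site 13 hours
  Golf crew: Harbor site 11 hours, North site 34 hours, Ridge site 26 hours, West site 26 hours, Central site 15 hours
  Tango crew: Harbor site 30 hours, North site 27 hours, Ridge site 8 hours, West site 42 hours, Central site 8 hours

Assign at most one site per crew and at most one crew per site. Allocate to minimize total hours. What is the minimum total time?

Treat this as an assignment problem: match each crew to one site.
Optimal: Alpha crew→North site (20 hours), Sierra crew→West site (10 hours), Foxtrot crew→Central site (13 hours), Golf crew→Harbor site (11 hours), Tango crew→Ridge site (8 hours) — total 20+10+13+11+8 = 62 hours.
Column-greedy (each site in turn goes to its cheapest remaining crew) gives 63 hours, worse by 1.
Swapping Alpha crew↔Golf crew (Alpha crew→Harbor site 17 hours, Golf crew→North site 34 hours) adds 20.
No other one-to-one assignment undercuts 62 hours.

Minimum total: 62 hours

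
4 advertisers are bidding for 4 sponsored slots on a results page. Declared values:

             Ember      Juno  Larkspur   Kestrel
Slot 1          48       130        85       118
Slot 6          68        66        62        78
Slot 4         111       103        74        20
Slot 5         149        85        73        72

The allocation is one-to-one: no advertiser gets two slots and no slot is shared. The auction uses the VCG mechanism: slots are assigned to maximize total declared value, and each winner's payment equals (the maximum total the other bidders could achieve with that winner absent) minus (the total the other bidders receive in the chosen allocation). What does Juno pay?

Juno pays $12.

Efficient allocation: Ember→Slot 5 ($149), Juno→Slot 4 ($103), Larkspur→Slot 6 ($62), Kestrel→Slot 1 ($118); total welfare W = $432.
Juno receives Slot 4 at value $103, so the others get W − 103 = $329.
Without Juno: best allocation of the remaining 3 bidders over all 4 slots is Ember→Slot 5 ($149), Larkspur→Slot 4 ($74), Kestrel→Slot 1 ($118), total $341.
VCG payment = (others' best without Juno) − (others' welfare with Juno) = 341 − 329 = $12.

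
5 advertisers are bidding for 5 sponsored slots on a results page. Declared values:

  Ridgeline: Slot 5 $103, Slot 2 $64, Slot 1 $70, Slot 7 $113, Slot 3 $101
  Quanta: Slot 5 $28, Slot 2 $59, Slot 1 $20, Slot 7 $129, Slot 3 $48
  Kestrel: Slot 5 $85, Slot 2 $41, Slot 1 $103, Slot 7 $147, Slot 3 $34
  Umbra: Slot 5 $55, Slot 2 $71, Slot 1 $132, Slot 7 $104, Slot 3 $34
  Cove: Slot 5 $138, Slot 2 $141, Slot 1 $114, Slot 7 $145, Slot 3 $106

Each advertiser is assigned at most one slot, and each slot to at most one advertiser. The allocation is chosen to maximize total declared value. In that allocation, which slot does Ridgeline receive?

Treat this as an assignment problem: match each advertiser to one slot.
Optimal: Ridgeline→Slot 3 ($101), Quanta→Slot 7 ($129), Kestrel→Slot 5 ($85), Umbra→Slot 1 ($132), Cove→Slot 2 ($141) — total 101+129+85+132+141 = $588.
Next-best assignment: Ridgeline→Slot 3, Quanta→Slot 2, Kestrel→Slot 7, Umbra→Slot 1, Cove→Slot 5 = $577.
No other one-to-one assignment exceeds $588.
Ridgeline's own top slot is Slot 7 ($113), but forcing Ridgeline→Slot 7 and reassigning the rest optimally gives only $519 — worse by 69.

Ridgeline receives Slot 3.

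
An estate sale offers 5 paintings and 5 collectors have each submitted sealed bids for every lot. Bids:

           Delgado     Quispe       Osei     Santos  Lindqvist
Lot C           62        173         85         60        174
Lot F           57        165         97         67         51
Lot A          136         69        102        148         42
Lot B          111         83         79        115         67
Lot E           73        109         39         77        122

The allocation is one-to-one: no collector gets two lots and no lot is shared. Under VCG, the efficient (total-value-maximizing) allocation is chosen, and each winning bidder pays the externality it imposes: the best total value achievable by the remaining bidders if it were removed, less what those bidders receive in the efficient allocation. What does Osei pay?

Efficient allocation: Delgado→Lot B ($111), Quispe→Lot C ($173), Osei→Lot F ($97), Santos→Lot A ($148), Lindqvist→Lot E ($122); total welfare W = $651.
Osei receives Lot F at value $97, so the others get W − 97 = $554.
Without Osei: best allocation of the remaining 4 bidders over all 5 lots is Delgado→Lot B ($111), Quispe→Lot F ($165), Santos→Lot A ($148), Lindqvist→Lot C ($174), total $598.
VCG payment = (others' best without Osei) − (others' welfare with Osei) = 598 − 554 = $44.

Osei pays $44.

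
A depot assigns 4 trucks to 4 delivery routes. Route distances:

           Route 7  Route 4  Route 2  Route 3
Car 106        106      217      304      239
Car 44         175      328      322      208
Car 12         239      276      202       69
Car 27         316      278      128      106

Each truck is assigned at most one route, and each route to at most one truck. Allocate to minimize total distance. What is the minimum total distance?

Optimal: Car 106→Route 4 (217 km), Car 44→Route 7 (175 km), Car 12→Route 3 (69 km), Car 27→Route 2 (128 km) — total 217+175+69+128 = 589 km.
Swapping Car 27↔Car 44 (Car 27→Route 7 316 km, Car 44→Route 2 322 km) adds 335.
No other one-to-one assignment undercuts 589 km.

Min total: 589 km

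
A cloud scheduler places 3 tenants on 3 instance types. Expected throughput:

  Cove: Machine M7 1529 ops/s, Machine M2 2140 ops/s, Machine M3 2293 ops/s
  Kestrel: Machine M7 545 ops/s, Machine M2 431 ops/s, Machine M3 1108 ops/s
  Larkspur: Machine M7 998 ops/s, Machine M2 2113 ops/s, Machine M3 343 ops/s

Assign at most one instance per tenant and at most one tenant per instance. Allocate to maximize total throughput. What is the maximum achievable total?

Maximum total: 4951 ops/s

Optimal: Cove→Machine M3 (2293 ops/s), Kestrel→Machine M7 (545 ops/s), Larkspur→Machine M2 (2113 ops/s) — total 2293+545+2113 = 4951 ops/s.
Column-greedy (each instance in turn goes to its best remaining tenant) gives 4750 ops/s, worse by 201.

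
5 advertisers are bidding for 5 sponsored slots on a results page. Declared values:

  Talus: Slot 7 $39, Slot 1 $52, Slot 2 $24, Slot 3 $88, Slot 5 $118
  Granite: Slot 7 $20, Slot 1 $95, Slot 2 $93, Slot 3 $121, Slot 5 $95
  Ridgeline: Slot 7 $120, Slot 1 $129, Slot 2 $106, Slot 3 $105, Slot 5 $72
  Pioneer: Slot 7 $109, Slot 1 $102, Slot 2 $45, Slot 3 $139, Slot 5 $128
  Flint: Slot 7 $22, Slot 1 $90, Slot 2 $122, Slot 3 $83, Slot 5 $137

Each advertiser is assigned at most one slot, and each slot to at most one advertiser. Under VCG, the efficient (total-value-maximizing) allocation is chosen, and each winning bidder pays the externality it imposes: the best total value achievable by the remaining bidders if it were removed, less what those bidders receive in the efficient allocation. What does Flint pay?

Flint pays $2.

Efficient allocation: Talus→Slot 5 ($118), Granite→Slot 3 ($121), Ridgeline→Slot 1 ($129), Pioneer→Slot 7 ($109), Flint→Slot 2 ($122); total welfare W = $599.
Flint receives Slot 2 at value $122, so the others get W − 122 = $477.
Without Flint: best allocation of the remaining 4 bidders over all 5 slots is Talus→Slot 5 ($118), Granite→Slot 2 ($93), Ridgeline→Slot 1 ($129), Pioneer→Slot 3 ($139), total $479.
VCG payment = (others' best without Flint) − (others' welfare with Flint) = 479 − 477 = $2.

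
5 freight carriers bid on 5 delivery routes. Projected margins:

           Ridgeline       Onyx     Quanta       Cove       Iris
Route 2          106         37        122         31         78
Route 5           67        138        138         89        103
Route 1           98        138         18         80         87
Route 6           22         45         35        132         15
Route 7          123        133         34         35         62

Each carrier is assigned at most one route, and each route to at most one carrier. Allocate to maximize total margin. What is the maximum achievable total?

Maximum total: $618k

This is the linear assignment problem.
Optimal: Ridgeline→Route 7 ($123k), Onyx→Route 1 ($138k), Quanta→Route 2 ($122k), Cove→Route 6 ($132k), Iris→Route 5 ($103k) — total 123+138+122+132+103 = $618k.
Column-greedy (each route in turn goes to its best remaining carrier) gives $552k, worse by 66.
Checked against all permutations: $618k is optimal.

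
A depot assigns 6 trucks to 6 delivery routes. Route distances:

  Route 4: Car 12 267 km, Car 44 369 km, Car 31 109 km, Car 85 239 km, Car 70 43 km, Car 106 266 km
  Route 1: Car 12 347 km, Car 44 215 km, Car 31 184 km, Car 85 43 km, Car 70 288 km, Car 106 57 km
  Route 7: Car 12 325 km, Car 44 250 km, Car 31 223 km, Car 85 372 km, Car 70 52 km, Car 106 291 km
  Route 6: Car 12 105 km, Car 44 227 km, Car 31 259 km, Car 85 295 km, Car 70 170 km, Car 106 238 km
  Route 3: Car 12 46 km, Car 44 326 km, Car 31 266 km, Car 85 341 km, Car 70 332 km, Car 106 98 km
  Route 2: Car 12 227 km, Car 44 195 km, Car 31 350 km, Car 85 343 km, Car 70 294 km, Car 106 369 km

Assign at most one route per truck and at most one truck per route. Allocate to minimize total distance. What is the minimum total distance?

Optimal: Car 12→Route 6 (105 km), Car 44→Route 2 (195 km), Car 31→Route 4 (109 km), Car 85→Route 1 (43 km), Car 70→Route 7 (52 km), Car 106→Route 3 (98 km) — total 105+195+109+43+52+98 = 602 km.
Row-greedy (each truck in turn takes its cheapest remaining route) gives 683 km, worse by 81.
Next-best assignment: Car 12→Route 3, Car 44→Route 2, Car 31→Route 4, Car 85→Route 1, Car 70→Route 7, Car 106→Route 6 = 683 km.

Min total: 602 km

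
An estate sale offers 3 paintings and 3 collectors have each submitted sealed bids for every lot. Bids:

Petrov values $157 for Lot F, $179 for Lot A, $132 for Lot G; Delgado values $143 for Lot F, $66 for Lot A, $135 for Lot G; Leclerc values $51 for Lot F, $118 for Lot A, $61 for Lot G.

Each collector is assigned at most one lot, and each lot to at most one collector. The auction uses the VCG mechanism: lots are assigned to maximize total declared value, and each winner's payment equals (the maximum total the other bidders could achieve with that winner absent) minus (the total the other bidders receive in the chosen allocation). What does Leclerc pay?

Efficient allocation: Petrov→Lot F ($157), Delgado→Lot G ($135), Leclerc→Lot A ($118); total welfare W = $410.
Leclerc receives Lot A at value $118, so the others get W − 118 = $292.
Without Leclerc: best allocation of the remaining 2 bidders over all 3 lots is Petrov→Lot A ($179), Delgado→Lot F ($143), total $322.
VCG payment = (others' best without Leclerc) − (others' welfare with Leclerc) = 322 − 292 = $30.

Leclerc pays $30.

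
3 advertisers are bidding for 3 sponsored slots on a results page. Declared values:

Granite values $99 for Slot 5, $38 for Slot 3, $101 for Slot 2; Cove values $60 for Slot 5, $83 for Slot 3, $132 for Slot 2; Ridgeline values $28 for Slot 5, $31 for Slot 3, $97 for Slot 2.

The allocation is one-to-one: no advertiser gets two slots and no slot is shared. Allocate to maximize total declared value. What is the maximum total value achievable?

Maximum total: $279

Optimal: Granite→Slot 5 ($99), Cove→Slot 3 ($83), Ridgeline→Slot 2 ($97) — total 99+83+97 = $279.
Row-greedy (each advertiser in turn takes its best remaining slot) gives $212, worse by 67.
Next-best assignment: Granite→Slot 5, Cove→Slot 2, Ridgeline→Slot 3 = $262.
Swapping Cove↔Granite (Cove→Slot 5 $60, Granite→Slot 3 $38) loses 84.
Every other assignment is strictly worse.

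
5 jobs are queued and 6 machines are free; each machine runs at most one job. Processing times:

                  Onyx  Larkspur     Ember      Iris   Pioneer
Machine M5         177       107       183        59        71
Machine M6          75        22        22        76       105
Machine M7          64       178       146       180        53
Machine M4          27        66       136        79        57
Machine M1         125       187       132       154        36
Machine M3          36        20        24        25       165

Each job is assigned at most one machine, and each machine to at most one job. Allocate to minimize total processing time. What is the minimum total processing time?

Minimum total: 164 min

Treat this as an assignment problem: match each job to one machine.
Optimal: Onyx→Machine M4 (27 min), Larkspur→Machine M3 (20 min), Ember→Machine M6 (22 min), Iris→Machine M5 (59 min), Pioneer→Machine M1 (36 min) — total 27+20+22+59+36 = 164 min.
Next-best assignment: Onyx→Machine M4, Larkspur→Machine M6, Ember→Machine M3, Iris→Machine M5, Pioneer→Machine M1 = 168 min.
Checked against all permutations: 164 min is optimal.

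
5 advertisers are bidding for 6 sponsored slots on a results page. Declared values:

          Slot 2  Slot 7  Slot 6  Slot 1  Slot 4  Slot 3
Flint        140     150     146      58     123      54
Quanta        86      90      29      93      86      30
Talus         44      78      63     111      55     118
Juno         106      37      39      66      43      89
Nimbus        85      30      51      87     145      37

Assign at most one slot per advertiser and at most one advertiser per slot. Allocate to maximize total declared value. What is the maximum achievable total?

Max total: $612

Optimal: Flint→Slot 7 ($150), Quanta→Slot 1 ($93), Talus→Slot 3 ($118), Juno→Slot 2 ($106), Nimbus→Slot 4 ($145) — total 150+93+118+106+145 = $612.
Next-best assignment: Flint→Slot 6, Quanta→Slot 1, Talus→Slot 3, Juno→Slot 2, Nimbus→Slot 4 = $608.
Swapping Juno↔Talus (Juno→Slot 3 $89, Talus→Slot 2 $44) loses 91.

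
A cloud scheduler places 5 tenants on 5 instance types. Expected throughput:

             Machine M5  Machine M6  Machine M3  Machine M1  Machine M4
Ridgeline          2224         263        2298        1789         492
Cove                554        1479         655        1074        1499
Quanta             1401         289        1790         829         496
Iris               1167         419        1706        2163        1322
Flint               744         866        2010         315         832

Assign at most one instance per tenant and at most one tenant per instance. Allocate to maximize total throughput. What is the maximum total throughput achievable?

Max total: 8542 ops/s

This is a one-to-one assignment (maximum-weight bipartite matching).
Optimal: Ridgeline→Machine M5 (2224 ops/s), Cove→Machine M4 (1499 ops/s), Quanta→Machine M3 (1790 ops/s), Iris→Machine M1 (2163 ops/s), Flint→Machine M6 (866 ops/s) — total 2224+1499+1790+2163+866 = 8542 ops/s.
Max-entry greedy (repeatedly take the single best remaining cell) gives 8227 ops/s, worse by 315.
Next-best assignment: Ridgeline→Machine M5, Cove→Machine M6, Quanta→Machine M3, Iris→Machine M1, Flint→Machine M4 = 8488 ops/s.
Swapping Iris↔Quanta (Iris→Machine M3 1706 ops/s, Quanta→Machine M1 829 ops/s) loses 1418.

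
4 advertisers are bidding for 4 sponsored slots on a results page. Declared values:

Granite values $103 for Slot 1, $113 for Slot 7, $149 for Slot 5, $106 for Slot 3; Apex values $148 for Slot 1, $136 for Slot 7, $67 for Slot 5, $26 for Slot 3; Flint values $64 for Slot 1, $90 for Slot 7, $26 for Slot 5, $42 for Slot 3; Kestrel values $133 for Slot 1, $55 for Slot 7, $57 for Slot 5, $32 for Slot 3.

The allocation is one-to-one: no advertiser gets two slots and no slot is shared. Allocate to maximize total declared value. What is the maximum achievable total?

Maximum total: $460

Optimal: Granite→Slot 5 ($149), Apex→Slot 7 ($136), Flint→Slot 3 ($42), Kestrel→Slot 1 ($133) — total 149+136+42+133 = $460.
Row-greedy (each advertiser in turn takes its best remaining slot) gives $419, worse by 41.
Swapping Kestrel↔Flint (Kestrel→Slot 3 $32, Flint→Slot 1 $64) loses 79.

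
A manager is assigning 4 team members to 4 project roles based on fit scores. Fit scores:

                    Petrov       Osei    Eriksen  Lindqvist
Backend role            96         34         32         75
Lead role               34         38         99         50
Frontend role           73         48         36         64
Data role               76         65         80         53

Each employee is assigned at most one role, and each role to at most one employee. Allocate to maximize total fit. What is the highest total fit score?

Optimal: Petrov→Backend role (96 pts), Osei→Data role (65 pts), Eriksen→Lead role (99 pts), Lindqvist→Frontend role (64 pts) — total 96+65+99+64 = 324 pts.
Every other assignment is strictly worse.

Maximum total: 324 pts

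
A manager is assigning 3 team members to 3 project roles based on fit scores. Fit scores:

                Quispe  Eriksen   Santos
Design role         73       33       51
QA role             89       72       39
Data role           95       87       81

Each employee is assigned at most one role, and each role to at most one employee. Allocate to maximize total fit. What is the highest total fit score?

Maximum total: 227 pts

This is a one-to-one assignment (maximum-weight bipartite matching).
Optimal: Quispe→QA role (89 pts), Eriksen→Data role (87 pts), Santos→Design role (51 pts) — total 89+87+51 = 227 pts.
Max-entry greedy (repeatedly take the single best remaining cell) gives 218 pts, worse by 9.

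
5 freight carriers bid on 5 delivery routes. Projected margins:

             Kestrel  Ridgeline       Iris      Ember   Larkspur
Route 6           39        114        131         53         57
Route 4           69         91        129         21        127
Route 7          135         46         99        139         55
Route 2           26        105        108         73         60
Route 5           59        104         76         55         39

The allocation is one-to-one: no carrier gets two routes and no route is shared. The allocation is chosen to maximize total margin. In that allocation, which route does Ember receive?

Ember receives Route 2.

This is a one-to-one assignment (maximum-weight bipartite matching).
Optimal: Kestrel→Route 7 ($135k), Ridgeline→Route 5 ($104k), Iris→Route 6 ($131k), Ember→Route 2 ($73k), Larkspur→Route 4 ($127k) — total 135+104+131+73+127 = $570k.
Column-greedy (each route in turn goes to its best remaining carrier) gives $561k, worse by 9.
Next-best assignment: Kestrel→Route 5, Ridgeline→Route 2, Iris→Route 6, Ember→Route 7, Larkspur→Route 4 = $561k.
Swapping Ember↔Iris (Ember→Route 6 $53k, Iris→Route 2 $108k) loses 43.
Ember's own top route is Route 7 ($139k), but forcing Ember→Route 7 and reassigning the rest optimally gives only $561k — worse by 9.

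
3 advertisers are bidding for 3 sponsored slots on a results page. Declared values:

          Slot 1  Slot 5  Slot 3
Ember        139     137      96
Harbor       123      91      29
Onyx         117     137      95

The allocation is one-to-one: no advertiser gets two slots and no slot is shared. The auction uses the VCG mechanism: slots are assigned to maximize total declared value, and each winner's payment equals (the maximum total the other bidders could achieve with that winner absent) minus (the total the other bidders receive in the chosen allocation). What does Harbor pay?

Efficient allocation: Ember→Slot 3 ($96), Harbor→Slot 1 ($123), Onyx→Slot 5 ($137); total welfare W = $356.
Harbor receives Slot 1 at value $123, so the others get W − 123 = $233.
Without Harbor: best allocation of the remaining 2 bidders over all 3 slots is Ember→Slot 1 ($139), Onyx→Slot 5 ($137), total $276.
VCG payment = (others' best without Harbor) − (others' welfare with Harbor) = 276 − 233 = $43.

Harbor pays $43.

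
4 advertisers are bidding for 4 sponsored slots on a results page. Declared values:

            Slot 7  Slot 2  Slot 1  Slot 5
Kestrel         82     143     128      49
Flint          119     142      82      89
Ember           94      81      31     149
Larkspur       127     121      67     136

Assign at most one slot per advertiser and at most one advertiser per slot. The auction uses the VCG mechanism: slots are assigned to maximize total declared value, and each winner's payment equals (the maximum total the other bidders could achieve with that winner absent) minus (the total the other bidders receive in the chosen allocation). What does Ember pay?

Ember pays $9.

Efficient allocation: Kestrel→Slot 1 ($128), Flint→Slot 2 ($142), Ember→Slot 5 ($149), Larkspur→Slot 7 ($127); total welfare W = $546.
Ember receives Slot 5 at value $149, so the others get W − 149 = $397.
Without Ember: best allocation of the remaining 3 bidders over all 4 slots is Kestrel→Slot 1 ($128), Flint→Slot 2 ($142), Larkspur→Slot 5 ($136), total $406.
VCG payment = (others' best without Ember) − (others' welfare with Ember) = 406 − 397 = $9.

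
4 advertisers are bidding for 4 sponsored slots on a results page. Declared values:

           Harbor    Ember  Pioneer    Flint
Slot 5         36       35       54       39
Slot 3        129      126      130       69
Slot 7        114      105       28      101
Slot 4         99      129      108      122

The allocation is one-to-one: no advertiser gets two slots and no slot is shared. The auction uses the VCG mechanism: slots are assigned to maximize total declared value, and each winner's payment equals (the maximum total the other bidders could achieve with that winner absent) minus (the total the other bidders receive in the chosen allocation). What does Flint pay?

Flint pays $79.

Efficient allocation: Harbor→Slot 7 ($114), Ember→Slot 3 ($126), Pioneer→Slot 5 ($54), Flint→Slot 4 ($122); total welfare W = $416.
Flint receives Slot 4 at value $122, so the others get W − 122 = $294.
Without Flint: best allocation of the remaining 3 bidders over all 4 slots is Harbor→Slot 7 ($114), Ember→Slot 4 ($129), Pioneer→Slot 3 ($130), total $373.
VCG payment = (others' best without Flint) − (others' welfare with Flint) = 373 − 294 = $79.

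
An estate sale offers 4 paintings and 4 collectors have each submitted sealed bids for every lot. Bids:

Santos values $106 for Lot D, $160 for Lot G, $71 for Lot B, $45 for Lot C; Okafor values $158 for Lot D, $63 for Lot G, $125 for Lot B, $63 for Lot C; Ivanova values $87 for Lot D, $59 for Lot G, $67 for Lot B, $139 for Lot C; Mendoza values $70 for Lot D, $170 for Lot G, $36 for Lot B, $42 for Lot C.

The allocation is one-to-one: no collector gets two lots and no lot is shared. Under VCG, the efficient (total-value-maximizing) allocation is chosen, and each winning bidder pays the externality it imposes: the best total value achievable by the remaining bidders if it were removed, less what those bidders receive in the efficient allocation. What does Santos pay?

Efficient allocation: Santos→Lot D ($106), Okafor→Lot B ($125), Ivanova→Lot C ($139), Mendoza→Lot G ($170); total welfare W = $540.
Santos receives Lot D at value $106, so the others get W − 106 = $434.
Without Santos: best allocation of the remaining 3 bidders over all 4 lots is Okafor→Lot D ($158), Ivanova→Lot C ($139), Mendoza→Lot G ($170), total $467.
VCG payment = (others' best without Santos) − (others' welfare with Santos) = 467 − 434 = $33.

Santos pays $33.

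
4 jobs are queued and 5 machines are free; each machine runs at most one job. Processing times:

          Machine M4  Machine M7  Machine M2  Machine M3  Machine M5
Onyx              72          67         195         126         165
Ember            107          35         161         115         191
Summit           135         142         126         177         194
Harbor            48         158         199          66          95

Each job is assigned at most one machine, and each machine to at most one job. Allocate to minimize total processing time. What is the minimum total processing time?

Min total: 299 min

Optimal: Onyx→Machine M4 (72 min), Ember→Machine M7 (35 min), Summit→Machine M2 (126 min), Harbor→Machine M3 (66 min) — total 72+35+126+66 = 299 min.
Row-greedy (each job in turn takes its cheapest remaining machine) gives 366 min, worse by 67.
Checked against all permutations: 299 min is optimal.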